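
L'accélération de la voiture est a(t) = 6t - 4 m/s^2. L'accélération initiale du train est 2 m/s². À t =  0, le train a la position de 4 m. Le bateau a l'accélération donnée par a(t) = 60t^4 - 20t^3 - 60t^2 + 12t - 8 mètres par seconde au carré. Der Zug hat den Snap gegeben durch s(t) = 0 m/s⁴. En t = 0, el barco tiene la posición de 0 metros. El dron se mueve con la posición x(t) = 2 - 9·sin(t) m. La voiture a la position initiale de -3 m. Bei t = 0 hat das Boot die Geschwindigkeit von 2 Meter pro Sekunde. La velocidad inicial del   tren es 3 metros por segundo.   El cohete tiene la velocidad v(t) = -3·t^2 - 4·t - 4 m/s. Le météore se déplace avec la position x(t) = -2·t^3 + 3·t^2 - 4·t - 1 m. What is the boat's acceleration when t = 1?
We have acceleration a(t) = 60·t^4 - 20·t^3 - 60·t^2 + 12·t - 8. Substituting t = 1: a(1) = -16.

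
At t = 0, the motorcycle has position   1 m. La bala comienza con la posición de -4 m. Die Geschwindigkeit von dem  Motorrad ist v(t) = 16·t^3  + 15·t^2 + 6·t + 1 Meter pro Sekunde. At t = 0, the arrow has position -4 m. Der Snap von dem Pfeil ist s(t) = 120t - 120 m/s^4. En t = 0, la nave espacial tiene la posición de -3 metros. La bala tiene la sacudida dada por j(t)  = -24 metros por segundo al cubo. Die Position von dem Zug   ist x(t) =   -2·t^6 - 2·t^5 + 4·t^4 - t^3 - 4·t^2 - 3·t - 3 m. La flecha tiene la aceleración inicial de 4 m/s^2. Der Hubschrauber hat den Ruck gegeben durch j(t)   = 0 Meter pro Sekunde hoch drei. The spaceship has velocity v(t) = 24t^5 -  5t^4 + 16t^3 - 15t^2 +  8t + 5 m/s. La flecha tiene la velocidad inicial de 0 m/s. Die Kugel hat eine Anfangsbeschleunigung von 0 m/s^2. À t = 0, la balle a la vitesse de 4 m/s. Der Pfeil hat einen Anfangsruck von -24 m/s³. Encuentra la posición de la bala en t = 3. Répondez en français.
Nous devons trouver la primitive de notre équation du jerk j(t) = -24 3 fois. En prenant ∫j(t)dt et en appliquant a(0) = 0, nous trouvons a(t) = -24·t. La primitive de l'accélération est la vitesse. En utilisant v(0) = 4, nous obtenons v(t) = 4 - 12·t^2. En prenant ∫v(t)dt et en appliquant x(0) = -4, nous trouvons x(t) = -4·t^3 + 4·t - 4. En utilisant x(t) = -4·t^3 + 4·t - 4 et en substituant t = 3, nous trouvons x = -100.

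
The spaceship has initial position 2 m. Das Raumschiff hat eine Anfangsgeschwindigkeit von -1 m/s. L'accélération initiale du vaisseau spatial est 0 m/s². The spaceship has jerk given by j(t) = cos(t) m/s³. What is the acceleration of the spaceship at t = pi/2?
Starting from jerk j(t) = cos(t), we take 1 integral. Finding the integral of j(t) and using a(0) = 0: a(t) = sin(t). From the given acceleration equation a(t) = sin(t), we substitute t = pi/2 to get a = 1.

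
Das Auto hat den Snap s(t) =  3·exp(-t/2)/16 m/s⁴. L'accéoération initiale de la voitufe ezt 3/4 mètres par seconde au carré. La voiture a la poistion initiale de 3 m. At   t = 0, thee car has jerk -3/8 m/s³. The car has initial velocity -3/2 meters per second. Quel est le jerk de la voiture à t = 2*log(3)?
Pour résoudre ceci, nous devons prendre 1 primitive de notre équation du snap s(t) = 3·exp(-t/2)/16. La primitive du snap, avec j(0) = -3/8, donne le jerk: j(t) = -3·exp(-t/2)/8. Nous avons le jerk j(t) = -3·exp(-t/2)/8. En substituant t = 2*log(3): j(2*log(3)) = -1/8.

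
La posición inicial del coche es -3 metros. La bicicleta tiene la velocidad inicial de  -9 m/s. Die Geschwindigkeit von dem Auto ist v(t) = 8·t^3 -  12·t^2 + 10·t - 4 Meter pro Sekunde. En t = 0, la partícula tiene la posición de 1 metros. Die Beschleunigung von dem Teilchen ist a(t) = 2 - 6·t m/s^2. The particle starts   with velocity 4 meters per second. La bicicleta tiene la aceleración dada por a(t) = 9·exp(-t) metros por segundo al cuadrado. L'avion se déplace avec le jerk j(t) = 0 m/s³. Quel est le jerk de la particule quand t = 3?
Nous devons dériver notre équation de l'accélération a(t) = 2 - 6·t 1 fois. En prenant d/dt de a(t), nous trouvons j(t) = -6. Nous avons le jerk j(t) = -6. En substituant t = 3: j(3) = -6.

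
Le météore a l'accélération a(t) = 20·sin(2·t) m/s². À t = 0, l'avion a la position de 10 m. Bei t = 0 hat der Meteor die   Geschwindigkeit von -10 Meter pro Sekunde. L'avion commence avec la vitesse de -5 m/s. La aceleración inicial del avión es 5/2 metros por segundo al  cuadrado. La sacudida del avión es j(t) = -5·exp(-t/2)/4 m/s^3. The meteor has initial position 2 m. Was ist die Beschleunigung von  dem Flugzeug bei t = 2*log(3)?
Um dies zu lösen, müssen wir 1 Integral unserer Gleichung für den Ruck j(t) = -5·exp(-t/2)/4 finden. Durch Integration von dem Ruck und Verwendung der Anfangsbedingung a(0) = 5/2, erhalten wir a(t) = 5·exp(-t/2)/2. Wir haben die Beschleunigung a(t) = 5·exp(-t/2)/2. Durch Einsetzen von t = 2*log(3): a(2*log(3)) = 5/6.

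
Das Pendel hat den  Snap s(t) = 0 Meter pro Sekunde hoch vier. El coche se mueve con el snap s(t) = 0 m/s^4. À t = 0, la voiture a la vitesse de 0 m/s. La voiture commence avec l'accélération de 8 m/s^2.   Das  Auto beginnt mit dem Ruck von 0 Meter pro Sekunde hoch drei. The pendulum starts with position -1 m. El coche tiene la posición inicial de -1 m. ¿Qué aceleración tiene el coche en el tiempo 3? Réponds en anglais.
To solve this, we need to take 2 integrals of our snap equation s(t) = 0. Taking ∫s(t)dt and applying j(0) = 0, we find j(t) = 0. The integral of jerk, with a(0) = 8, gives acceleration: a(t) = 8. We have acceleration a(t) = 8. Substituting t = 3: a(3) = 8.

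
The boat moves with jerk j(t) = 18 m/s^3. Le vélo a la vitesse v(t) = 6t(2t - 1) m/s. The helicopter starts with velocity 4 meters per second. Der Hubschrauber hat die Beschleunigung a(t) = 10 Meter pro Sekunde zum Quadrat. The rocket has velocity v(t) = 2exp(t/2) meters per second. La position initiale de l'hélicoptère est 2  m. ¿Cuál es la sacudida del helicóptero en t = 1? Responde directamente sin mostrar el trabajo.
La sacudida en t = 1 es j = 0.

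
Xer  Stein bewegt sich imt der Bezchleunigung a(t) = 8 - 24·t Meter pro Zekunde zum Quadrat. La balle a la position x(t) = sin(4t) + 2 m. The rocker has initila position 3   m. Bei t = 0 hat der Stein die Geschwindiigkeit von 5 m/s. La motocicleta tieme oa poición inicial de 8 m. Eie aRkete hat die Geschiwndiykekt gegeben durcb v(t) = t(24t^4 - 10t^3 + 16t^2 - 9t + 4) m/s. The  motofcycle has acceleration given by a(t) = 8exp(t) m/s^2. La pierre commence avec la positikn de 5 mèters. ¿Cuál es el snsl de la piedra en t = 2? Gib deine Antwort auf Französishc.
En partant de l'accélération a(t) = 8 - 24·t, nous prenons 2 dérivées. La dérivée de l'accélération donne le jerk: j(t) = -24. En prenant d/dt de j(t), nous trouvons s(t) = 0. De l'équation du snap s(t) = 0, nous substituons t = 2 pour obtenir s = 0.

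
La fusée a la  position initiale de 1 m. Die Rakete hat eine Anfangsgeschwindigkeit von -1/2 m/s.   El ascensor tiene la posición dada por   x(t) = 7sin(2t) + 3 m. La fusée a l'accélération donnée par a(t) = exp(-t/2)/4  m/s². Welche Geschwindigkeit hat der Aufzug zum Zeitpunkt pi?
Um dies zu lösen, müssen wir 1 Ableitung unserer Gleichung für die Position x(t) = 7·sin(2·t) + 3 nehmen. Durch Ableiten von der Position erhalten wir die Geschwindigkeit: v(t) = 14·cos(2·t). Aus der Gleichung für die Geschwindigkeit v(t) = 14·cos(2·t), setzen wir t = pi ein und erhalten v = 14.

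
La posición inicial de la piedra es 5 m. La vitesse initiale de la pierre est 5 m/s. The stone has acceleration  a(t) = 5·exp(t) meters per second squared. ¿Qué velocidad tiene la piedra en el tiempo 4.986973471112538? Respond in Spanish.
Debemos encontrar la integral de nuestra ecuación de la aceleración a(t) = 5·exp(t) 1 vez. Integrando la aceleración y usando la condición inicial v(0) = 5, obtenemos v(t) = 5·exp(t). Usando v(t) = 5·exp(t) y sustituyendo t = 4.986973471112538, encontramos v = 732.461942233791.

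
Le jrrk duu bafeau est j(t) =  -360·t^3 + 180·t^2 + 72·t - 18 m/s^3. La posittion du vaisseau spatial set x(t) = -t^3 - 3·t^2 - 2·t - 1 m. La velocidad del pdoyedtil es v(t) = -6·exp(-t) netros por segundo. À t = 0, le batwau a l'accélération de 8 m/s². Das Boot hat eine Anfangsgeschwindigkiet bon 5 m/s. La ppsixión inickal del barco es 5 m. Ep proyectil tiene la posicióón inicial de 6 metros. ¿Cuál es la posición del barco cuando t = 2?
Necesitamos integrar nuestra ecuación de la sacudida j(t) = -360·t^3 + 180·t^2 + 72·t - 18 3 veces. Integrando la sacudida y usando la condición inicial a(0) = 8, obtenemos a(t) = -90·t^4 + 60·t^3 + 36·t^2 - 18·t + 8. Integrando la aceleración y usando la condición inicial v(0) = 5, obtenemos v(t) = -18·t^5 + 15·t^4 + 12·t^3 - 9·t^2 + 8·t + 5. Tomando ∫v(t)dt y aplicando x(0) = 5, encontramos x(t) = -3·t^6 + 3·t^5 + 3·t^4 - 3·t^3 + 4·t^2 + 5·t + 5. Tenemos la posición x(t) = -3·t^6 + 3·t^5 + 3·t^4 - 3·t^3 + 4·t^2 + 5·t + 5. Sustituyendo t = 2: x(2) = -41.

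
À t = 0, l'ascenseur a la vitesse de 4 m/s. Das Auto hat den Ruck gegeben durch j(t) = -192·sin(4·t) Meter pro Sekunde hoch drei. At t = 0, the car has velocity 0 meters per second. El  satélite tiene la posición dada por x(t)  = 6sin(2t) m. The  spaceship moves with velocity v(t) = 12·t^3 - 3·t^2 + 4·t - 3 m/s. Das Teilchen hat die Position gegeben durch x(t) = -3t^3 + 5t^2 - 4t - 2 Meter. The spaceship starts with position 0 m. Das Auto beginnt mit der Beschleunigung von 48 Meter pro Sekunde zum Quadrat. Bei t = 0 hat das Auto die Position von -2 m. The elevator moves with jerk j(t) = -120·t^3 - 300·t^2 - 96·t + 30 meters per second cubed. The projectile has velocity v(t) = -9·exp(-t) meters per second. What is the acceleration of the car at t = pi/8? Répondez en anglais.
To solve this, we need to take 1 antiderivative of our jerk equation j(t) = -192·sin(4·t). The antiderivative of jerk, with a(0) = 48, gives acceleration: a(t) = 48·cos(4·t). We have acceleration a(t) = 48·cos(4·t). Substituting t = pi/8: a(pi/8) = 0.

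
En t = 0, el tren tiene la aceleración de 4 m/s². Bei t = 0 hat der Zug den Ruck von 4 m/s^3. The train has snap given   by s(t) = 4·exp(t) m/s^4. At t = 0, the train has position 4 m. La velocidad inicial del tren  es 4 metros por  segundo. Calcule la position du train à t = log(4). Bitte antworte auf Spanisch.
Debemos encontrar la antiderivada de nuestra ecuación del snap s(t) = 4·exp(t) 4 veces. La antiderivada del snap es la sacudida. Usando j(0) = 4, obtenemos j(t) = 4·exp(t). La antiderivada de la sacudida, con a(0) = 4, da la aceleración: a(t) = 4·exp(t). La antiderivada de la aceleración, con v(0) = 4, da la velocidad: v(t) = 4·exp(t). Integrando la velocidad y usando la condición inicial x(0) = 4, obtenemos x(t) = 4·exp(t). De la ecuación de la posición x(t) = 4·exp(t), sustituimos t = log(4) para obtener x = 16.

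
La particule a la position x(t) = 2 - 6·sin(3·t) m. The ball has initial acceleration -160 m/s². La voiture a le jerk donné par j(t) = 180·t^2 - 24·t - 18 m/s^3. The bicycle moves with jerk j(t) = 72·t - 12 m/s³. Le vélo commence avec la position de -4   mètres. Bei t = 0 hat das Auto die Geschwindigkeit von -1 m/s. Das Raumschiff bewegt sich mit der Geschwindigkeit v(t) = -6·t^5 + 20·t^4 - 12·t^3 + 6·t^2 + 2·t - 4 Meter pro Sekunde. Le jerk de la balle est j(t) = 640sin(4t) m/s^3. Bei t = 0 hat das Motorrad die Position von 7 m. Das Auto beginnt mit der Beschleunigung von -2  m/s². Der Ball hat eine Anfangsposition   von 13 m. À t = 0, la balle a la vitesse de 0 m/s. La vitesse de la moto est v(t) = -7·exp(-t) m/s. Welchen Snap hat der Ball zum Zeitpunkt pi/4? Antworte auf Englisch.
We must differentiate our jerk equation j(t) = 640·sin(4·t) 1 time. Taking d/dt of j(t), we find s(t) = 2560·cos(4·t). Using s(t) = 2560·cos(4·t) and substituting t = pi/4, we find s = -2560.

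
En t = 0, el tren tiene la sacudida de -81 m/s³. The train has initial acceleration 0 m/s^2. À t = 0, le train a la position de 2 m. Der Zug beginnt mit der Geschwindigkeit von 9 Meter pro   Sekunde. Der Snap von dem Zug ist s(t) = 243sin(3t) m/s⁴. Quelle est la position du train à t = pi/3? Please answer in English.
To find the answer, we compute 4 integrals of s(t) = 243·sin(3·t). Finding the integral of s(t) and using j(0) = -81: j(t) = -81·cos(3·t). The integral of jerk is acceleration. Using a(0) = 0, we get a(t) = -27·sin(3·t). Finding the integral of a(t) and using v(0) = 9: v(t) = 9·cos(3·t). Finding the integral of v(t) and using x(0) = 2: x(t) = 3·sin(3·t) + 2. Using x(t) = 3·sin(3·t) + 2 and substituting t = pi/3, we find x = 2.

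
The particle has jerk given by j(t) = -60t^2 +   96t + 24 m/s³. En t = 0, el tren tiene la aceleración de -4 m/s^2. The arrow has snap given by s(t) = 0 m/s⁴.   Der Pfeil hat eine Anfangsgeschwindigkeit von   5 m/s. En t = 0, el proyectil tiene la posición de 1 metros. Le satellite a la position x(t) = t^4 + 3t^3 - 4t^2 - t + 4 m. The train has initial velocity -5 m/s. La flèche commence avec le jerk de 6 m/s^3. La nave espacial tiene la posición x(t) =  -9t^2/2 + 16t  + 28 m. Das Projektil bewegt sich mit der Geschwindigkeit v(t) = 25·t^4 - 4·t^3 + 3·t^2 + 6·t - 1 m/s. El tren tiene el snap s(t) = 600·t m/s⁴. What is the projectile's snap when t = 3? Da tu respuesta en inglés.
We must differentiate our velocity equation v(t) = 25·t^4 - 4·t^3 + 3·t^2 + 6·t - 1 3 times. The derivative of velocity gives acceleration: a(t) = 100·t^3 - 12·t^2 + 6·t + 6. The derivative of acceleration gives jerk: j(t) = 300·t^2 - 24·t + 6. Taking d/dt of j(t), we find s(t) = 600·t - 24. We have snap s(t) = 600·t - 24. Substituting t = 3: s(3) = 1776.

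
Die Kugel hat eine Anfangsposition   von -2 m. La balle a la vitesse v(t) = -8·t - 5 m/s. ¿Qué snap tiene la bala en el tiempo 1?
Partiendo de la velocidad v(t) = -8·t - 5, tomamos 3 derivadas. Derivando la velocidad, obtenemos la aceleración: a(t) = -8. La derivada de la aceleración da la sacudida: j(t) = 0. La derivada de la sacudida da el snap: s(t) = 0. De la ecuación del snap s(t) = 0, sustituimos t = 1 para obtener s = 0.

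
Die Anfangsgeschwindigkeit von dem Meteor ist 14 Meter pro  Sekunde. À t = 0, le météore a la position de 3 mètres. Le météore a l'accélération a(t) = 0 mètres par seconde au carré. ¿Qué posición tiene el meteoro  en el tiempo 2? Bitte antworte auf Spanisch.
Partiendo de la aceleración a(t) = 0, tomamos 2 antiderivadas. Integrando la aceleración y usando la condición inicial v(0) = 14, obtenemos v(t) = 14. Tomando ∫v(t)dt y aplicando x(0) = 3, encontramos x(t) = 14·t + 3. De la ecuación de la posición x(t) = 14·t + 3, sustituimos t = 2 para obtener x = 31.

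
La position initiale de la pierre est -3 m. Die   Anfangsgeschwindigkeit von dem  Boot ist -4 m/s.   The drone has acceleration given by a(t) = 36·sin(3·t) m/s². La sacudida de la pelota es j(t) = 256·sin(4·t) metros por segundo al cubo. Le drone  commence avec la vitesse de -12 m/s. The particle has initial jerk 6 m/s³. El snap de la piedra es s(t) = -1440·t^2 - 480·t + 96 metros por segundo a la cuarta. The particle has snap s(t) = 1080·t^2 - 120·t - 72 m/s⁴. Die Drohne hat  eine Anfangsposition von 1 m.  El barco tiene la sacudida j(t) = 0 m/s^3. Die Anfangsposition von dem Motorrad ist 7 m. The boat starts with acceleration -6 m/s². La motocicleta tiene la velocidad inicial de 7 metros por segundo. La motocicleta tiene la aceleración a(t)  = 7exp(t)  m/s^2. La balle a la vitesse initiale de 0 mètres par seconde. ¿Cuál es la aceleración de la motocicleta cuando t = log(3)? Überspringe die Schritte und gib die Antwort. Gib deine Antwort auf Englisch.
At t = log(3), a = 21.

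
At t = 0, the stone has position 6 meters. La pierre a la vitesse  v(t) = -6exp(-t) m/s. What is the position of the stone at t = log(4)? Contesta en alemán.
Wir müssen unsere Gleichung für die Geschwindigkeit v(t) = -6·exp(-t) 1-mal integrieren. Die Stammfunktion von der Geschwindigkeit ist die Position. Mit x(0) = 6 erhalten wir x(t) = 6·exp(-t). Aus der Gleichung für die Position x(t) = 6·exp(-t), setzen wir t = log(4) ein und erhalten x = 3/2.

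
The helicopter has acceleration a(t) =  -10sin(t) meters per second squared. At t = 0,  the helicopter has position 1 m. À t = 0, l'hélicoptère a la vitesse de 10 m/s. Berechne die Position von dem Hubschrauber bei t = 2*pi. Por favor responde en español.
Partiendo de la aceleración a(t) = -10·sin(t), tomamos 2 antiderivadas. La antiderivada de la aceleración, con v(0) = 10, da la velocidad: v(t) = 10·cos(t). Integrando la velocidad y usando la condición inicial x(0) = 1, obtenemos x(t) = 10·sin(t) + 1. Usando x(t) = 10·sin(t) + 1 y sustituyendo t = 2*pi, encontramos x = 1.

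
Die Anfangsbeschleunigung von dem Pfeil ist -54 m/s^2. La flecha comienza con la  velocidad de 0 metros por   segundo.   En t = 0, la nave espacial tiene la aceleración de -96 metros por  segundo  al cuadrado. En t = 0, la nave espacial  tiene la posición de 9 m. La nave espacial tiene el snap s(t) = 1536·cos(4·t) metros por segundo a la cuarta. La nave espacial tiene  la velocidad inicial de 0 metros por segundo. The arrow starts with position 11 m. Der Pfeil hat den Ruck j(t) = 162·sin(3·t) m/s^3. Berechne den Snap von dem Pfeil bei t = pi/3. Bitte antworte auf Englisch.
We must differentiate our jerk equation j(t) = 162·sin(3·t) 1 time. Taking d/dt of j(t), we find s(t) = 486·cos(3·t). We have snap s(t) = 486·cos(3·t). Substituting t = pi/3: s(pi/3) = -486.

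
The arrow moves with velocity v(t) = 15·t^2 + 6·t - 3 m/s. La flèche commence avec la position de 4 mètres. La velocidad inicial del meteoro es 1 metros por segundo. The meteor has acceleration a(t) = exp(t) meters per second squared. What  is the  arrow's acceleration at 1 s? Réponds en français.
En partant de la vitesse v(t) = 15·t^2 + 6·t - 3, nous prenons 1 dérivée. En prenant d/dt de v(t), nous trouvons a(t) = 30·t + 6. En utilisant a(t) = 30·t + 6 et en substituant t = 1, nous trouvons a = 36.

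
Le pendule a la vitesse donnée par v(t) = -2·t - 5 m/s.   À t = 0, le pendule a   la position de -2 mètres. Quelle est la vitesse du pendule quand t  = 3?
En utilisant v(t) = -2·t - 5 et en substituant t = 3, nous trouvons v = -11.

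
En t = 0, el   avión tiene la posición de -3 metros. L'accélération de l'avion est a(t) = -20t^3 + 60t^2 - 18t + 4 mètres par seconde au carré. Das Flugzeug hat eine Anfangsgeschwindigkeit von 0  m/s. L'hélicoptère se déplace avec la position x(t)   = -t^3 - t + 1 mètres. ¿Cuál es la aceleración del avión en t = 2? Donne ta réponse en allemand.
Wir haben die Beschleunigung a(t) = -20·t^3 + 60·t^2 - 18·t + 4. Durch Einsetzen von t = 2: a(2) = 48.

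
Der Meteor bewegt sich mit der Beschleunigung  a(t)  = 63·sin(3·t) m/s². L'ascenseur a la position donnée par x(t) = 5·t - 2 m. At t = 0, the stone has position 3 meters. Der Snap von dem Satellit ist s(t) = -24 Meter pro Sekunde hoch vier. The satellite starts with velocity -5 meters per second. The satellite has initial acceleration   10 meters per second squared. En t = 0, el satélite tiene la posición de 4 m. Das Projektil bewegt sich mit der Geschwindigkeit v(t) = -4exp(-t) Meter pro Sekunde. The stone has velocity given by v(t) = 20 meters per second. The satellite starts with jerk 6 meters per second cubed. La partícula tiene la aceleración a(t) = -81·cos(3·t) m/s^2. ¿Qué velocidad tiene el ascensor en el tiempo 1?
Para resolver esto, necesitamos tomar 1 derivada de nuestra ecuación de la posición x(t) = 5·t - 2. Tomando d/dt de x(t), encontramos v(t) = 5. Tenemos la velocidad v(t) = 5. Sustituyendo t = 1: v(1) = 5.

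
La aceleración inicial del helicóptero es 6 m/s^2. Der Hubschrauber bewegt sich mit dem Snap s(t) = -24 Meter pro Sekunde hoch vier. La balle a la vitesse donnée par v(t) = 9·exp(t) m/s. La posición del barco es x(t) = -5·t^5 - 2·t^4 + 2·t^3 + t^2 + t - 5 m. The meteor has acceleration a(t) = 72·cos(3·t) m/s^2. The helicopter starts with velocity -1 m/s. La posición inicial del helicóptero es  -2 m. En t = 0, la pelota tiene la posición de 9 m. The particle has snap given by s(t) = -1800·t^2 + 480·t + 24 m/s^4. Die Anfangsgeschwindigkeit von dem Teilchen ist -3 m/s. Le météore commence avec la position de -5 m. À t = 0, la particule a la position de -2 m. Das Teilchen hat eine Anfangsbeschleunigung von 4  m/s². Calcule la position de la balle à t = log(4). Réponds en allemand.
Wir müssen unsere Gleichung für die Geschwindigkeit v(t) = 9·exp(t) 1-mal integrieren. Das Integral von der Geschwindigkeit, mit x(0) = 9, ergibt die Position: x(t) = 9·exp(t). Mit x(t) = 9·exp(t) und Einsetzen von t = log(4), finden wir x = 36.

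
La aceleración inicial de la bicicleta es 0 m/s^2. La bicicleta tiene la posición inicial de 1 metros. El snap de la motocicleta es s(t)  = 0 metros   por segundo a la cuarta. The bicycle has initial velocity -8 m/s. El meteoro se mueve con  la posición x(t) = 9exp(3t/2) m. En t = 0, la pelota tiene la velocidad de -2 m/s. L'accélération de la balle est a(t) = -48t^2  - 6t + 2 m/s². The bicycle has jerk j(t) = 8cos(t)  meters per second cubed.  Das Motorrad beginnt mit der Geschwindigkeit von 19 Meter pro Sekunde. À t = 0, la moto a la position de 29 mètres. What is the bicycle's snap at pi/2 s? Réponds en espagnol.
Partiendo de la sacudida j(t) = 8·cos(t), tomamos 1 derivada. La derivada de la sacudida da el snap: s(t) = -8·sin(t). De la ecuación del snap s(t) = -8·sin(t), sustituimos t = pi/2 para obtener s = -8.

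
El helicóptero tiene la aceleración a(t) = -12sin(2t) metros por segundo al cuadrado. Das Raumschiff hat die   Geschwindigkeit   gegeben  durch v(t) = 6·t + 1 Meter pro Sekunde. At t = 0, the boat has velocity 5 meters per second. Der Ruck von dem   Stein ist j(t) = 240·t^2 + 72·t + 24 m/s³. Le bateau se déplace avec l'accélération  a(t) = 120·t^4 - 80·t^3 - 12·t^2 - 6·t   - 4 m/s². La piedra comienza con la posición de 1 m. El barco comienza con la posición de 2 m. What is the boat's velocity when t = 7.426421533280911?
We need to integrate our acceleration equation a(t) = 120·t^4 - 80·t^3 - 12·t^2 - 6·t - 4 1 time. The antiderivative of acceleration, with v(0) = 5, gives velocity: v(t) = 24·t^5 - 20·t^4 - 4·t^3 - 3·t^2 - 4·t + 5. We have velocity v(t) = 24·t^5 - 20·t^4 - 4·t^3 - 3·t^2 - 4·t + 5. Substituting t = 7.426421533280911: v(7.426421533280911) = 479474.458491963.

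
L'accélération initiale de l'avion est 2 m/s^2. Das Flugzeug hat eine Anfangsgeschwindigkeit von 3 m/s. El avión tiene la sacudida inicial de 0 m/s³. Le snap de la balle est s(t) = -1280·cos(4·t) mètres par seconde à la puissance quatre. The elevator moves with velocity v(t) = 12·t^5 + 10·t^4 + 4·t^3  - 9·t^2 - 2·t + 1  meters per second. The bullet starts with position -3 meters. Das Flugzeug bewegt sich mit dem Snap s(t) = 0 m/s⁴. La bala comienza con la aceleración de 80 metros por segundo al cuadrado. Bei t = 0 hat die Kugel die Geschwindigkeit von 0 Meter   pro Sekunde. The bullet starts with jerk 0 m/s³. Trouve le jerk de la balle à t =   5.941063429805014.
Pour résoudre ceci, nous devons prendre 1 intégrale de notre équation du snap s(t) = -1280·cos(4·t). En prenant ∫s(t)dt et en appliquant j(0) = 0, nous trouvons j(t) = -320·sin(4·t). Nous avons le jerk j(t) = -320·sin(4·t). En substituant t = 5.941063429805014: j(5.941063429805014) = 313.473687959342.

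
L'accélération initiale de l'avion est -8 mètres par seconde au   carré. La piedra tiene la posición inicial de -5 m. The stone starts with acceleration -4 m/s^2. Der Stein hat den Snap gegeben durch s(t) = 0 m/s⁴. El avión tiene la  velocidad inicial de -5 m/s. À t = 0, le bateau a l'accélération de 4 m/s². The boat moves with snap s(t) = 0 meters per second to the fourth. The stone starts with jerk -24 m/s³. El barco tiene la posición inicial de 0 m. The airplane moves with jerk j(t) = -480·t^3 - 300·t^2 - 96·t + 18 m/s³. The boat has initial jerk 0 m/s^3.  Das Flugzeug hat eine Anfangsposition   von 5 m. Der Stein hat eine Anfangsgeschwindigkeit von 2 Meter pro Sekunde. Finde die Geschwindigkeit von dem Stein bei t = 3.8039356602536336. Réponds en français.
Nous devons trouver la primitive de notre équation du snap s(t) = 0 3 fois. En prenant ∫s(t)dt et en appliquant j(0) = -24, nous trouvons j(t) = -24. En prenant ∫j(t)dt et en appliquant a(0) = -4, nous trouvons a(t) = -24·t - 4. La primitive de l'accélération est la vitesse. En utilisant v(0) = 2, nous obtenons v(t) = -12·t^2 - 4·t + 2. De l'équation de la vitesse v(t) = -12·t^2 - 4·t + 2, nous substituons t = 3.8039356602536336 pour obtenir v = -186.854860729206.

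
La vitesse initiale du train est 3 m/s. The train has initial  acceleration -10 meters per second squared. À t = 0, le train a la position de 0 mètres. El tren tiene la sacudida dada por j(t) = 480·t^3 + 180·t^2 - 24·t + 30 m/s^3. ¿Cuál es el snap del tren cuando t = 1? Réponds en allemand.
Um dies zu lösen, müssen wir 1 Ableitung unserer Gleichung für den Ruck j(t) = 480·t^3 + 180·t^2 - 24·t + 30 nehmen. Durch Ableiten von dem Ruck erhalten wir den Snap: s(t) = 1440·t^2 + 360·t - 24. Mit s(t) = 1440·t^2 + 360·t - 24 und Einsetzen von t = 1, finden wir s = 1776.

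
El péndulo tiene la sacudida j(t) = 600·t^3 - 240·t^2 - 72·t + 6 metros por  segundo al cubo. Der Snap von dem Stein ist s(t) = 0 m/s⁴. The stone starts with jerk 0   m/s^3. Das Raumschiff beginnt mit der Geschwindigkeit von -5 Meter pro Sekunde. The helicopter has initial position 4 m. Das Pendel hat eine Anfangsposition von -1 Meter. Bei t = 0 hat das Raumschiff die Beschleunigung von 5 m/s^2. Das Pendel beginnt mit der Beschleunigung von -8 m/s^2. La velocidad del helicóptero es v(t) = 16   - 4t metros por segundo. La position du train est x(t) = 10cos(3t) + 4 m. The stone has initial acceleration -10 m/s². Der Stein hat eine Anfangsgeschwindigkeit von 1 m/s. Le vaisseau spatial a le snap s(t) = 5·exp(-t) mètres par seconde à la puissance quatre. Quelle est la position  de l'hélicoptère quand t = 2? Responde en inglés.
We need to integrate our velocity equation v(t) = 16 - 4·t 1 time. Taking ∫v(t)dt and applying x(0) = 4, we find x(t) = -2·t^2 + 16·t + 4. We have position x(t) = -2·t^2 + 16·t + 4. Substituting t = 2: x(2) = 28.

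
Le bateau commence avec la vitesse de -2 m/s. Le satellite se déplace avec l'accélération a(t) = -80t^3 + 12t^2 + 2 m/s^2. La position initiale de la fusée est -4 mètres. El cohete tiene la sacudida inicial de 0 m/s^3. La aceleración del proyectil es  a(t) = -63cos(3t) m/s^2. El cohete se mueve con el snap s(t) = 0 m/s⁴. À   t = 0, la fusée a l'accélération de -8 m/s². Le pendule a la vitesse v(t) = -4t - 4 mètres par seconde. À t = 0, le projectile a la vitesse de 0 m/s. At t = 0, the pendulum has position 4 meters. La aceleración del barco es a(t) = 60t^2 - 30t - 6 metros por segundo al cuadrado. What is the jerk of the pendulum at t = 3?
To solve this, we need to take 2 derivatives of our velocity equation v(t) = -4·t - 4. The derivative of velocity gives acceleration: a(t) = -4. The derivative of acceleration gives jerk: j(t) = 0. From the given jerk equation j(t) = 0, we substitute t = 3 to get j = 0.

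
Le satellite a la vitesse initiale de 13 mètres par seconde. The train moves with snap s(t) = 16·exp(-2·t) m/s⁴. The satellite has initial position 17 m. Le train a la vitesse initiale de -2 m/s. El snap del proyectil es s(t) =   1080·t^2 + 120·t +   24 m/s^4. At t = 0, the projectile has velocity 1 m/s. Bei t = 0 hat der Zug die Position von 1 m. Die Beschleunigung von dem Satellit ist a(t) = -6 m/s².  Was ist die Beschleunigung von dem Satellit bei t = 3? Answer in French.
Nous avons l'accélération a(t) = -6. En substituant t = 3: a(3) = -6.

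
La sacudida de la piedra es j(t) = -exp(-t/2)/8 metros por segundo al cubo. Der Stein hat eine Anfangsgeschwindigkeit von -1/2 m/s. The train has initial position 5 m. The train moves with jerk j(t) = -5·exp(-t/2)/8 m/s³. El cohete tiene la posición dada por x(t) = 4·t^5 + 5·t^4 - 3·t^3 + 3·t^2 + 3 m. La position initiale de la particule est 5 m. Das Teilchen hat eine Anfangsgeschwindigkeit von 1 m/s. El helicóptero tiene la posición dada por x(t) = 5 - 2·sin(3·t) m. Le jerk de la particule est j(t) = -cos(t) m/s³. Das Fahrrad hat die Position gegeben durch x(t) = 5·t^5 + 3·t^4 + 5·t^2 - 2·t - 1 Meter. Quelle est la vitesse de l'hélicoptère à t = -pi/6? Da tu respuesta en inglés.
To solve this, we need to take 1 derivative of our position equation x(t) = 5 - 2·sin(3·t). Differentiating position, we get velocity: v(t) = -6·cos(3·t). We have velocity v(t) = -6·cos(3·t). Substituting t = -pi/6: v(-pi/6) = 0.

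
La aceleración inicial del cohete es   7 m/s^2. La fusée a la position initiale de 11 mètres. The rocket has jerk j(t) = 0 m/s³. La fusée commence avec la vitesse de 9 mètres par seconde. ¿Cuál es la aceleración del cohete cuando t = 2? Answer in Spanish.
Debemos encontrar la antiderivada de nuestra ecuación de la sacudida j(t) = 0 1 vez. La antiderivada de la sacudida es la aceleración. Usando a(0) = 7, obtenemos a(t) = 7. De la ecuación de la aceleración a(t) = 7, sustituimos t = 2 para obtener a = 7.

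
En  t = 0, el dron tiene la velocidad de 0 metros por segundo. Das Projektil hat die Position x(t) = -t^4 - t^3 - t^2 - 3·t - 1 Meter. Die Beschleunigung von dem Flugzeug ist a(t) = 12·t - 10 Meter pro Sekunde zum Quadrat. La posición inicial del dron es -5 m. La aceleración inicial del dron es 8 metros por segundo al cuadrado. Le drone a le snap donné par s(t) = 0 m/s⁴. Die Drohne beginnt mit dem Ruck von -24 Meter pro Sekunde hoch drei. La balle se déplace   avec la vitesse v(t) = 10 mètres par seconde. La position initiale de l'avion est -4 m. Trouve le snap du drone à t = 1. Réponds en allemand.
Wir haben den Snap s(t) = 0. Durch Einsetzen von t = 1: s(1) = 0.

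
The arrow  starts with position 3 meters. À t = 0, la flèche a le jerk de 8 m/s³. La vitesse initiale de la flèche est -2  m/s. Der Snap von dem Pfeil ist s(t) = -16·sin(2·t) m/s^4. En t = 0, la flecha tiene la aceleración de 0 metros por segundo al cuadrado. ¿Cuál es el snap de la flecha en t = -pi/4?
De la ecuación del snap s(t) = -16·sin(2·t), sustituimos t = -pi/4 para obtener s = 16.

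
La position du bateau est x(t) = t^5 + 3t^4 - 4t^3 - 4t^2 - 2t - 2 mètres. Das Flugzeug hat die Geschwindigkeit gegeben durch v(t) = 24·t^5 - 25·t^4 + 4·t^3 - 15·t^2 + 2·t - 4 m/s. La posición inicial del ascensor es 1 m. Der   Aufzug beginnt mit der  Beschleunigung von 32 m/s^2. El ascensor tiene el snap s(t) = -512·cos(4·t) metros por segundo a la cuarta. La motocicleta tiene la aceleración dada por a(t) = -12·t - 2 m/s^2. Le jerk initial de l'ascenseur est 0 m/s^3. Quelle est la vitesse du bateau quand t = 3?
Pour résoudre ceci, nous devons prendre 1 dérivée de notre équation de la position x(t) = t^5 + 3·t^4 - 4·t^3 - 4·t^2 - 2·t - 2. En prenant d/dt de x(t), nous trouvons v(t) = 5·t^4 + 12·t^3 - 12·t^2 - 8·t - 2. De l'équation de la vitesse v(t) = 5·t^4 + 12·t^3 - 12·t^2 - 8·t - 2, nous substituons t = 3 pour obtenir v = 595.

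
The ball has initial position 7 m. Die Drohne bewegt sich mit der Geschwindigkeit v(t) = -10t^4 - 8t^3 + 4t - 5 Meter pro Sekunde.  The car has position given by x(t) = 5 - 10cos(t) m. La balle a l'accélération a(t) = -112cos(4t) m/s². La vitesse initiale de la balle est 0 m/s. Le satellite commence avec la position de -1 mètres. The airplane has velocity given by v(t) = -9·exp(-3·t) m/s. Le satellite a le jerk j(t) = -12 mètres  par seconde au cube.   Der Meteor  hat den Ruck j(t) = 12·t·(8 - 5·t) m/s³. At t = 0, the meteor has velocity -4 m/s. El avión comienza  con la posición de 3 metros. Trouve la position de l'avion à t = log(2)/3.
Pour résoudre ceci, nous devons prendre 1 intégrale de notre équation de la vitesse v(t) = -9·exp(-3·t). La primitive de la vitesse est la position. En utilisant x(0) = 3, nous obtenons x(t) = 3·exp(-3·t). En utilisant x(t) = 3·exp(-3·t) et en substituant t = log(2)/3, nous trouvons x = 3/2.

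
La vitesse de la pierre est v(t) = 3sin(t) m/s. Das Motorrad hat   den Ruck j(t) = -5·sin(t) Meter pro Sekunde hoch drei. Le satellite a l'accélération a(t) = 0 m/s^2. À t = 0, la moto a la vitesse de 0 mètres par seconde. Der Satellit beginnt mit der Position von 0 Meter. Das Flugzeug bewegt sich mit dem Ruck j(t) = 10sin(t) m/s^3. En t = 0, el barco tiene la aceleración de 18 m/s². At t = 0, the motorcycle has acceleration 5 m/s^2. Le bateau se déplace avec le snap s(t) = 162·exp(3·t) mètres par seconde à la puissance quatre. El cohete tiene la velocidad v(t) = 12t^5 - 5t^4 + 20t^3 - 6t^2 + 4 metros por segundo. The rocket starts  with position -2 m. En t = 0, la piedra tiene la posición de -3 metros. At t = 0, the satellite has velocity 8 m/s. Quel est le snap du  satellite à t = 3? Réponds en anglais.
We must differentiate our acceleration equation a(t) = 0 2 times. Differentiating acceleration, we get jerk: j(t) = 0. Taking d/dt of j(t), we find s(t) = 0. We have snap s(t) = 0. Substituting t = 3: s(3) = 0.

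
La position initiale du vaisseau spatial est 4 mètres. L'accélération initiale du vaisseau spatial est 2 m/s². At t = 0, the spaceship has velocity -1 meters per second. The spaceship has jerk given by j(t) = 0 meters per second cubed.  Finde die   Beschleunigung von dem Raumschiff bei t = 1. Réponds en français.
Nous devons trouver la primitive de notre équation du jerk j(t) = 0 1 fois. En intégrant le jerk et en utilisant la condition initiale a(0) = 2, nous obtenons a(t) = 2. En utilisant a(t) = 2 et en substituant t = 1, nous trouvons a = 2.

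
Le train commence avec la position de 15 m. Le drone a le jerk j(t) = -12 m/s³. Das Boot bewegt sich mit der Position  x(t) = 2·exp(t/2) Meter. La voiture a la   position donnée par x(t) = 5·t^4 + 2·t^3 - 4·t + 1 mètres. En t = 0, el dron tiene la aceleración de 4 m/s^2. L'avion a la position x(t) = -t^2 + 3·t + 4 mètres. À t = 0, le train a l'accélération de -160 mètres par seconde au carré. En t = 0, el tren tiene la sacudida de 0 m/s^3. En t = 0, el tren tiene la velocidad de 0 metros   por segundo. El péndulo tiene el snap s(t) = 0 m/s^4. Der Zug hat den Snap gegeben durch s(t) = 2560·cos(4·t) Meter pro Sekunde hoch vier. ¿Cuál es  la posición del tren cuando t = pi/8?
Debemos encontrar la antiderivada de nuestra ecuación del snap s(t) = 2560·cos(4·t) 4 veces. Integrando el snap y usando la condición inicial j(0) = 0, obtenemos j(t) = 640·sin(4·t). La integral de la sacudida es la aceleración. Usando a(0) = -160, obtenemos a(t) = -160·cos(4·t). La integral de la aceleración es la velocidad. Usando v(0) = 0, obtenemos v(t) = -40·sin(4·t). Tomando ∫v(t)dt y aplicando x(0) = 15, encontramos x(t) = 10·cos(4·t) + 5. De la ecuación de la posición x(t) = 10·cos(4·t) + 5, sustituimos t = pi/8 para obtener x = 5.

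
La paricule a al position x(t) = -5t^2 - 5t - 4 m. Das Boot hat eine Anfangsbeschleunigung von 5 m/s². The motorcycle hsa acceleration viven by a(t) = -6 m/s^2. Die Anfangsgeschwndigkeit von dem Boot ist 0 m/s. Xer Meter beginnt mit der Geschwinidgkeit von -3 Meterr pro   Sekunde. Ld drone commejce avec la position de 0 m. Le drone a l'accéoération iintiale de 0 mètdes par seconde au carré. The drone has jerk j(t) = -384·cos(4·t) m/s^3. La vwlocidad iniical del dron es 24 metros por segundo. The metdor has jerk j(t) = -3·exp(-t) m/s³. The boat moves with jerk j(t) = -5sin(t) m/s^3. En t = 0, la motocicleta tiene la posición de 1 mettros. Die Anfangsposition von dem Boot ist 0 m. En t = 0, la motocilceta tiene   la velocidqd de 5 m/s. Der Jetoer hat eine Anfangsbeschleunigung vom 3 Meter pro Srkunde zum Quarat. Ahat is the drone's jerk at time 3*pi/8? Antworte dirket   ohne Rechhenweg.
The answer is 0.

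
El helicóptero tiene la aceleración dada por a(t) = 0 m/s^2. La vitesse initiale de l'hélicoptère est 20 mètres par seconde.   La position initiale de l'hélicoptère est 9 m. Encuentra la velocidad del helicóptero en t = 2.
Partiendo de la aceleración a(t) = 0, tomamos 1 antiderivada. Tomando ∫a(t)dt y aplicando v(0) = 20, encontramos v(t) = 20. Tenemos la velocidad v(t) = 20. Sustituyendo t = 2: v(2) = 20.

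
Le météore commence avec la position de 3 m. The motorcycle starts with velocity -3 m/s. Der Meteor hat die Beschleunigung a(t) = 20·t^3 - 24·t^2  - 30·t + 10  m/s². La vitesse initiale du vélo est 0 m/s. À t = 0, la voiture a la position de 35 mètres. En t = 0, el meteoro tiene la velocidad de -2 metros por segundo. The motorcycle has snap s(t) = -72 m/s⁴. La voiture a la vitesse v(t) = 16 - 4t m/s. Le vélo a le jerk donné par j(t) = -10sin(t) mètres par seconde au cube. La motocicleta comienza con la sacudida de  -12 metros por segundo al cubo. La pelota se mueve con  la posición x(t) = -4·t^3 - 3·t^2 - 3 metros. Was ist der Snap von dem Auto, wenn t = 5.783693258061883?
Wir müssen unsere Gleichung für die Geschwindigkeit v(t) = 16 - 4·t 3-mal ableiten. Die Ableitung von der Geschwindigkeit ergibt die Beschleunigung: a(t) = -4. Durch Ableiten von der Beschleunigung erhalten wir den Ruck: j(t) = 0. Mit d/dt von j(t) finden wir s(t) = 0. Wir haben den Snap s(t) = 0. Durch Einsetzen von t = 5.783693258061883: s(5.783693258061883) = 0.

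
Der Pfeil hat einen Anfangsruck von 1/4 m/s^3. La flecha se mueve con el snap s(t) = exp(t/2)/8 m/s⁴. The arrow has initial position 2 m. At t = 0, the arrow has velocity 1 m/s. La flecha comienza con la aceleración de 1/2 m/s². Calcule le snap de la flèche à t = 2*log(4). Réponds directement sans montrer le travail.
s(2*log(4)) = 1/2.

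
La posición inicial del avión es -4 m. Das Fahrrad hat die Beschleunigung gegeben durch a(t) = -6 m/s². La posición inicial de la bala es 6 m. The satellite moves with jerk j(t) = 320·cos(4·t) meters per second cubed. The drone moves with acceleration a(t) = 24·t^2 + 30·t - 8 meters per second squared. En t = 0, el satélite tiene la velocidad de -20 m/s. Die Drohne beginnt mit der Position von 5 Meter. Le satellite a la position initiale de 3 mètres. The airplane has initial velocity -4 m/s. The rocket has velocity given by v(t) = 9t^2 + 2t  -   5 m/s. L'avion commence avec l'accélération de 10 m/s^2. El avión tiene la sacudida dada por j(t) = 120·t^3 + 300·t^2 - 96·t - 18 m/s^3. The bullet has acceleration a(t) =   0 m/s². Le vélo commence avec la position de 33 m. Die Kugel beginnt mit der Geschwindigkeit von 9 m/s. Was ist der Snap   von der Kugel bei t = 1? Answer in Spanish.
Debemos derivar nuestra ecuación de la aceleración a(t) = 0 2 veces. Derivando la aceleración, obtenemos la sacudida: j(t) = 0. Tomando d/dt de j(t), encontramos s(t) = 0. Tenemos el snap s(t) = 0. Sustituyendo t = 1: s(1) = 0.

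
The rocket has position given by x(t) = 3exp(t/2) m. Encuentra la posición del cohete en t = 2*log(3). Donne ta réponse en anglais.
We have position x(t) = 3·exp(t/2). Substituting t = 2*log(3): x(2*log(3)) = 9.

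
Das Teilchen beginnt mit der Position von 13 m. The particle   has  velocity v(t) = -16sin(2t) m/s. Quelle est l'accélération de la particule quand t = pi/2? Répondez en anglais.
To solve this, we need to take 1 derivative of our velocity equation v(t) = -16·sin(2·t). Differentiating velocity, we get acceleration: a(t) = -32·cos(2·t). From the given acceleration equation a(t) = -32·cos(2·t), we substitute t = pi/2 to get a = 32.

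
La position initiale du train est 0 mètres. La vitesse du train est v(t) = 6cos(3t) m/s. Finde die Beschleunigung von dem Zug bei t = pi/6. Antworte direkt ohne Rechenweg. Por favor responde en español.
La aceleración en t = pi/6 es a = -18.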